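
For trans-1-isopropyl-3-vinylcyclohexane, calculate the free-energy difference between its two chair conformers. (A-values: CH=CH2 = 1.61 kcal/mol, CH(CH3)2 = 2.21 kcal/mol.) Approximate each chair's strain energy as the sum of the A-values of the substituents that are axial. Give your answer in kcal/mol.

0.60 kcal/mol

C1 and C3 have the same parity, so for the trans isomer the two substituents are one axial and one equatorial in each chair.
Chair I (vinyl axial, isopropyl equatorial): E = 1.61 kcal/mol.
Chair II (vinyl equatorial, isopropyl axial): E = 2.21 kcal/mol.
ΔE = 2.21 − 1.61 = 0.60 kcal/mol; chair I is more stable.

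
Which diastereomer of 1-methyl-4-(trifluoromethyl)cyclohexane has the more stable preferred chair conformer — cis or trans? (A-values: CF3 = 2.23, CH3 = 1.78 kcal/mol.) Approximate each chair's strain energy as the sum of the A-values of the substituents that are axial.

trans

At 1,4 positions (parity opposite): cis → (a,e or e,a); trans → (e,e or a,a).
Best chair for cis: E = 1.78 kcal/mol; best chair for trans: E = 0.00 kcal/mol.
The trans isomer is lower by 1.78 kcal/mol.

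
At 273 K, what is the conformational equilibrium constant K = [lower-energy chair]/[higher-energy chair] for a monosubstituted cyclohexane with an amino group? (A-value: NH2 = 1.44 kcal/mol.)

K ≈ 14.2

One chair has the amino group axial (E = 1.44 kcal/mol) and the other has it equatorial (E = 0).
ΔG = 1.44 kcal/mol between the two chairs.
K = exp(ΔG/RT) with R = 1.987×10⁻³ kcal mol⁻¹ K⁻¹ and T = 273 K gives K ≈ 14.2.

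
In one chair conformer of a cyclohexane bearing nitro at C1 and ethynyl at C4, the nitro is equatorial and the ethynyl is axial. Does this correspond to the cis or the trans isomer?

C1 and C4 have opposite parity, so their axial bonds point in opposite directions.
With opposite-parity carbons, two substituents on the same face are one axial and one equatorial; opposite faces give both axial or both equatorial.
Here the groups are equatorial/axial → same face → cis.

cis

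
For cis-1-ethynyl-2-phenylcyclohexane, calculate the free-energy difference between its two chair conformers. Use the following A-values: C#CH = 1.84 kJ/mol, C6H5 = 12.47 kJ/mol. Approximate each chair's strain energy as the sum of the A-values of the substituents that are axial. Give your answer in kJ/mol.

10.63 kJ/mol

C1 and C2 have opposite parity, so for the cis isomer the two substituents are one axial and one equatorial in each chair.
Chair I (ethynyl axial, phenyl equatorial): E = 1.84 kJ/mol.
Chair II (ethynyl equatorial, phenyl axial): E = 12.47 kJ/mol.
ΔE = 12.47 − 1.84 = 10.63 kJ/mol; chair I is more stable.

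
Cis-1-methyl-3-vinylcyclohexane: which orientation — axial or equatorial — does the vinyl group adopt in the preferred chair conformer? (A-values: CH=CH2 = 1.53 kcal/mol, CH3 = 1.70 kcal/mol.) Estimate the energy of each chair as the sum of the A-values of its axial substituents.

C1 and C3 have the same parity, so for the cis isomer the two substituents are e,e in one chair and a,a in the other.
Chair I (vinyl axial, methyl axial): E = 3.23 kcal/mol.
Chair II (vinyl equatorial, methyl equatorial): E = 0.00 kcal/mol.
Chair II is the more stable (lower-energy) conformer, and in that chair the vinyl group is equatorial.

equatorial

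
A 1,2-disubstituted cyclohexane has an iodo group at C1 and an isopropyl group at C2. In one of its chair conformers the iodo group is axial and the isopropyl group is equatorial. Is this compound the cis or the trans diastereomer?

cis

C1 and C2 have opposite parity, so their axial bonds point in opposite directions.
With opposite-parity carbons, two substituents on the same face are one axial and one equatorial; opposite faces give both axial or both equatorial.
Here the groups are axial/equatorial → same face → cis.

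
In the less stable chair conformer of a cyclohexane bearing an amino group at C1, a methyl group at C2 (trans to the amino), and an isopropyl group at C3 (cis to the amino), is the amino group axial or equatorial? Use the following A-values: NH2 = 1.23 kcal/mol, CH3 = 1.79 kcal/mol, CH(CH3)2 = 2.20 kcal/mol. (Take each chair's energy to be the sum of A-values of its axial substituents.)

axial

Chair I (amino axial, methyl axial, isopropyl axial): E = 5.22 kcal/mol.
Chair II (amino equatorial, methyl equatorial, isopropyl equatorial): E = 0.00 kcal/mol.
Chair I is the less stable (higher-energy) conformer, and in that chair the amino group is axial.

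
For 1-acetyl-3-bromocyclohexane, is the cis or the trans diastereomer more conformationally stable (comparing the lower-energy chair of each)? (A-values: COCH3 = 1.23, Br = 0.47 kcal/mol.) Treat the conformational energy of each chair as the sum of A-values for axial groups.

At 1,3 positions (parity same): cis → (e,e or a,a); trans → (a,e or e,a).
Best chair for cis: E = 0.00 kcal/mol; best chair for trans: E = 0.47 kcal/mol.
The cis isomer is lower by 0.47 kcal/mol.

cis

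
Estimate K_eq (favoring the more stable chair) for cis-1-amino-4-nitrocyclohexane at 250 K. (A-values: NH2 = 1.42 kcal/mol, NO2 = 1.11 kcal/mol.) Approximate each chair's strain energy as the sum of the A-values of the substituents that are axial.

C1 and C4 have opposite parity, so for the cis isomer the two substituents are one axial and one equatorial in each chair.
Chair I (amino axial, nitro equatorial): E = 1.42 kcal/mol; chair II (amino equatorial, nitro axial): E = 1.11 kcal/mol.
ΔG = 0.31 kcal/mol between the two chairs.
K = exp(ΔG/RT) with R = 1.987×10⁻³ kcal mol⁻¹ K⁻¹ and T = 250 K gives K ≈ 1.87.

K ≈ 1.87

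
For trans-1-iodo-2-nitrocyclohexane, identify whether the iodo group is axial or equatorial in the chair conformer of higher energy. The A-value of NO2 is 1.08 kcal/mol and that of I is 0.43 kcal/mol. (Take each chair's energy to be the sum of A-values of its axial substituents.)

C1 and C2 have opposite parity, so for the trans isomer the two substituents are e,e in one chair and a,a in the other.
Chair I (nitro axial, iodo axial): E = 1.51 kcal/mol.
Chair II (nitro equatorial, iodo equatorial): E = 0.00 kcal/mol.
Chair I is the less stable (higher-energy) conformer, and in that chair the iodo group is axial.

axial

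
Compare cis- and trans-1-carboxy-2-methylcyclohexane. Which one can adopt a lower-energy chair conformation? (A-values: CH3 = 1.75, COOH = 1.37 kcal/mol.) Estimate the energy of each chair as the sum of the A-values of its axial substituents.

At 1,2 positions (parity opposite): cis → (a,e or e,a); trans → (e,e or a,a).
Best chair for cis: E = 1.37 kcal/mol; best chair for trans: E = 0.00 kcal/mol.
The trans isomer is lower by 1.37 kcal/mol.

trans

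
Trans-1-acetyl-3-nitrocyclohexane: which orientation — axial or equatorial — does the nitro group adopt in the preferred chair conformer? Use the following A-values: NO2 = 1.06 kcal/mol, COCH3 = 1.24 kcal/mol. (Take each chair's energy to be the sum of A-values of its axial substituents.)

axial

C1 and C3 have the same parity, so for the trans isomer the two substituents are one axial and one equatorial in each chair.
Chair I (nitro axial, acetyl equatorial): E = 1.06 kcal/mol.
Chair II (nitro equatorial, acetyl axial): E = 1.24 kcal/mol.
Chair I is the more stable (lower-energy) conformer, and in that chair the nitro group is axial.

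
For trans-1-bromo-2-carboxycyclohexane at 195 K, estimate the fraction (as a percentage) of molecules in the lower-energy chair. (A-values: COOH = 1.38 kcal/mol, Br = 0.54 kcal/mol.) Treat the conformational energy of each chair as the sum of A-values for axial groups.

C1 and C2 have opposite parity, so for the trans isomer the two substituents are e,e in one chair and a,a in the other.
Chair I (carboxyl axial, bromo axial): E = 1.92 kcal/mol; chair II (carboxyl equatorial, bromo equatorial): E = 0.00 kcal/mol.
ΔG = 1.92 kcal/mol between the two chairs.
K = exp(ΔG/RT) with R = 1.987×10⁻³ kcal mol⁻¹ K⁻¹ and T = 195 K gives K ≈ 142.
Fraction in the lower-energy chair = K/(K+1) = 99.3%.

99.3%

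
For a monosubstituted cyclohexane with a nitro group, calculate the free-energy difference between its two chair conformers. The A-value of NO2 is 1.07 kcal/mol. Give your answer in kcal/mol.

1.07 kcal/mol

A monosubstituted cyclohexane has one chair with the nitro group axial (E = A = 1.07 kcal/mol) and one with it equatorial (E = 0).
ΔE = 1.07 − 0 = 1.07 kcal/mol.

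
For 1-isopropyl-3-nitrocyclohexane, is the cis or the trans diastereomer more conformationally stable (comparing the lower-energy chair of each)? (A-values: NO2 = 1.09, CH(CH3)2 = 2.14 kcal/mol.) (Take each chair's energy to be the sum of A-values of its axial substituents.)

At 1,3 positions (parity same): cis → (e,e or a,a); trans → (a,e or e,a).
Best chair for cis: E = 0.00 kcal/mol; best chair for trans: E = 1.09 kcal/mol.
The cis isomer is lower by 1.09 kcal/mol.

cis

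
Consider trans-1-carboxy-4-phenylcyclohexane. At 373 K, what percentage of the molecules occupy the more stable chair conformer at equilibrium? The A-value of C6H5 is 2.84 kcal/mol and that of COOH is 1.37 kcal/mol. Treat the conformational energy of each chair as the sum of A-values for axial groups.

C1 and C4 have opposite parity, so for the trans isomer the two substituents are e,e in one chair and a,a in the other.
Chair I (phenyl axial, carboxyl axial): E = 4.21 kcal/mol; chair II (phenyl equatorial, carboxyl equatorial): E = 0.00 kcal/mol.
ΔG = 4.21 kcal/mol between the two chairs.
K = exp(ΔG/RT) with R = 1.987×10⁻³ kcal mol⁻¹ K⁻¹ and T = 373 K gives K ≈ 293.
Fraction in the lower-energy chair = K/(K+1) = 99.7%.

99.7%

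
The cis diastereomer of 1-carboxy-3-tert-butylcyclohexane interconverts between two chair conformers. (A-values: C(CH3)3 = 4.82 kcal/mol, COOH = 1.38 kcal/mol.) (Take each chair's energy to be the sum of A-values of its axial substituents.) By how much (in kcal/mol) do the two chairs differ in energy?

C1 and C3 have the same parity, so for the cis isomer the two substituents are e,e in one chair and a,a in the other.
Chair I (tert-butyl axial, carboxyl axial): E = 6.20 kcal/mol.
Chair II (tert-butyl equatorial, carboxyl equatorial): E = 0.00 kcal/mol.
ΔE = 6.20 − 0.00 = 6.20 kcal/mol; chair II is more stable.

6.20 kcal/mol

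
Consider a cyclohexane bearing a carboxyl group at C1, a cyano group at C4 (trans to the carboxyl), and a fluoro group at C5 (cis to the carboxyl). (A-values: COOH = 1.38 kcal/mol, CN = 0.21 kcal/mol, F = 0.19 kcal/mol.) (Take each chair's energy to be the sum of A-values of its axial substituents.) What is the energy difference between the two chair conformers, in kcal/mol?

Chair I (carboxyl axial, cyano axial, fluoro axial): E = 1.78 kcal/mol.
Chair II (carboxyl equatorial, cyano equatorial, fluoro equatorial): E = 0.00 kcal/mol.
ΔE = 1.78 − 0.00 = 1.78 kcal/mol; chair II is more stable.

1.78 kcal/mol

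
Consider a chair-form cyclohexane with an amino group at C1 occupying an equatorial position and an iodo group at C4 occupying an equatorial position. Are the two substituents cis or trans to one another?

C1 and C4 have opposite parity, so their axial bonds point in opposite directions.
With opposite-parity carbons, two substituents on the same face are one axial and one equatorial; opposite faces give both axial or both equatorial.
Here the groups are equatorial/equatorial → opposite face → trans.

trans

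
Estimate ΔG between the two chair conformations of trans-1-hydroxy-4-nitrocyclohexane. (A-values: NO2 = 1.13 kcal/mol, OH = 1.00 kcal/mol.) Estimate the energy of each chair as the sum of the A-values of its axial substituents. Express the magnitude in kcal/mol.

2.13 kcal/mol

C1 and C4 have opposite parity, so for the trans isomer the two substituents are e,e in one chair and a,a in the other.
Chair I (nitro axial, hydroxyl axial): E = 2.13 kcal/mol.
Chair II (nitro equatorial, hydroxyl equatorial): E = 0.00 kcal/mol.
ΔE = 2.13 − 0.00 = 2.13 kcal/mol; chair II is more stable.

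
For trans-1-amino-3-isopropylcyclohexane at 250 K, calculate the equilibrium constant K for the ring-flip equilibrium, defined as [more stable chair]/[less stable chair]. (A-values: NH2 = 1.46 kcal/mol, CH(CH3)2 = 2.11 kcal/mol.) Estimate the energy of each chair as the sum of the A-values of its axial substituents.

C1 and C3 have the same parity, so for the trans isomer the two substituents are one axial and one equatorial in each chair.
Chair I (amino axial, isopropyl equatorial): E = 1.46 kcal/mol; chair II (amino equatorial, isopropyl axial): E = 2.11 kcal/mol.
ΔG = 0.65 kcal/mol between the two chairs.
K = exp(ΔG/RT) with R = 1.987×10⁻³ kcal mol⁻¹ K⁻¹ and T = 250 K gives K ≈ 3.7.

K ≈ 3.70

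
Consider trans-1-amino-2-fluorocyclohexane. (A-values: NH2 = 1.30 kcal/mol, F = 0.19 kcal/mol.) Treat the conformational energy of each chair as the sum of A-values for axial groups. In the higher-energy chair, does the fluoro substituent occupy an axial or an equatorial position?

axial

C1 and C2 have opposite parity, so for the trans isomer the two substituents are e,e in one chair and a,a in the other.
Chair I (amino axial, fluoro axial): E = 1.49 kcal/mol.
Chair II (amino equatorial, fluoro equatorial): E = 0.00 kcal/mol.
Chair I is the less stable (higher-energy) conformer, and in that chair the fluoro group is axial.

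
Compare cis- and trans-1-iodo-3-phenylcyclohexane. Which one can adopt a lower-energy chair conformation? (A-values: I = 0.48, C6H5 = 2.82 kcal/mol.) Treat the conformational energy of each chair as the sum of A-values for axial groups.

cis

At 1,3 positions (parity same): cis → (e,e or a,a); trans → (a,e or e,a).
Best chair for cis: E = 0.00 kcal/mol; best chair for trans: E = 0.48 kcal/mol.
The cis isomer is lower by 0.48 kcal/mol.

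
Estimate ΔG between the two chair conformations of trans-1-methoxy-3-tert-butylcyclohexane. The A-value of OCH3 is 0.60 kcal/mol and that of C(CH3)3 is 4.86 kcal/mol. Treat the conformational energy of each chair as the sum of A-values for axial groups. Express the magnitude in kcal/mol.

4.26 kcal/mol

C1 and C3 have the same parity, so for the trans isomer the two substituents are one axial and one equatorial in each chair.
Chair I (methoxy axial, tert-butyl equatorial): E = 0.60 kcal/mol.
Chair II (methoxy equatorial, tert-butyl axial): E = 4.86 kcal/mol.
ΔE = 4.86 − 0.60 = 4.26 kcal/mol; chair I is more stable.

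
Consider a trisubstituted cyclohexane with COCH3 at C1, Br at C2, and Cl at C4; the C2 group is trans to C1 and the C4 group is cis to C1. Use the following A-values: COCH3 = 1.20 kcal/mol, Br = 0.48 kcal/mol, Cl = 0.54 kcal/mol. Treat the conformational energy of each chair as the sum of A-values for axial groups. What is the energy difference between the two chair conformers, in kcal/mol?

1.14 kcal/mol

Chair I (acetyl axial, bromo axial, chloro equatorial): E = 1.68 kcal/mol.
Chair II (acetyl equatorial, bromo equatorial, chloro axial): E = 0.54 kcal/mol.
ΔE = 1.68 − 0.54 = 1.14 kcal/mol; chair II is more stable.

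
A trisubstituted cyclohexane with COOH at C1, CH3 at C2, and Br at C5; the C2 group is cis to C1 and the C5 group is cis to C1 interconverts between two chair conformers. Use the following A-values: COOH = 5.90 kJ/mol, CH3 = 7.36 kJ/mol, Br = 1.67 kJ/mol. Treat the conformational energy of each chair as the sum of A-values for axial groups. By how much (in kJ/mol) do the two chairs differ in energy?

0.21 kJ/mol

Chair I (carboxyl axial, methyl equatorial, bromo axial): E = 7.57 kJ/mol.
Chair II (carboxyl equatorial, methyl axial, bromo equatorial): E = 7.36 kJ/mol.
ΔE = 7.57 − 7.36 = 0.21 kJ/mol; chair II is more stable.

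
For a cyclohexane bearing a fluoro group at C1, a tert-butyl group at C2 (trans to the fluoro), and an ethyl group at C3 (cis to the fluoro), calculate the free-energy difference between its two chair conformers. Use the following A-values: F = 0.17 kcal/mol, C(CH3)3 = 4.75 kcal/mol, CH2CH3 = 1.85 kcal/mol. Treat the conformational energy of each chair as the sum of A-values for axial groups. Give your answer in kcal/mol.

6.77 kcal/mol

Chair I (fluoro axial, tert-butyl axial, ethyl axial): E = 6.77 kcal/mol.
Chair II (fluoro equatorial, tert-butyl equatorial, ethyl equatorial): E = 0.00 kcal/mol.
ΔE = 6.77 − 0.00 = 6.77 kcal/mol; chair II is more stable.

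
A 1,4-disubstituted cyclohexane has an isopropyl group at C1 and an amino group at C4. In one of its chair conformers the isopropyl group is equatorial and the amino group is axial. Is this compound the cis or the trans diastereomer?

C1 and C4 have opposite parity, so their axial bonds point in opposite directions.
With opposite-parity carbons, two substituents on the same face are one axial and one equatorial; opposite faces give both axial or both equatorial.
Here the groups are equatorial/axial → same face → cis.

cis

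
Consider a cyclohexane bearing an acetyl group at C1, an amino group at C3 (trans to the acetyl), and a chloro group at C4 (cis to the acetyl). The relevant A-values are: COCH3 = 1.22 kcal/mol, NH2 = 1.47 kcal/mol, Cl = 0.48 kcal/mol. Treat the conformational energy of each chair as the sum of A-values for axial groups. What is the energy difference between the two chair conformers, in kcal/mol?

Chair I (acetyl axial, amino equatorial, chloro equatorial): E = 1.22 kcal/mol.
Chair II (acetyl equatorial, amino axial, chloro axial): E = 1.95 kcal/mol.
ΔE = 1.95 − 1.22 = 0.73 kcal/mol; chair I is more stable.

0.73 kcal/mol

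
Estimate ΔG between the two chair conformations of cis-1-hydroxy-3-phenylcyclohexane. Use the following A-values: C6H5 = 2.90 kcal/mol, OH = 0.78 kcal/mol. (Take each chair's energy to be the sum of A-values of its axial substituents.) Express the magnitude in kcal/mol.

3.68 kcal/mol

C1 and C3 have the same parity, so for the cis isomer the two substituents are e,e in one chair and a,a in the other.
Chair I (phenyl axial, hydroxyl axial): E = 3.68 kcal/mol.
Chair II (phenyl equatorial, hydroxyl equatorial): E = 0.00 kcal/mol.
ΔE = 3.68 − 0.00 = 3.68 kcal/mol; chair II is more stable.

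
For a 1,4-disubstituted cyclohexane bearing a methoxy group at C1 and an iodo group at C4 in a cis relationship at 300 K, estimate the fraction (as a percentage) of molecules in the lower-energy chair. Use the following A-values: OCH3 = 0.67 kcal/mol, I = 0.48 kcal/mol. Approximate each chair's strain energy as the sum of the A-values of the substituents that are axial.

57.9%

C1 and C4 have opposite parity, so for the cis isomer the two substituents are one axial and one equatorial in each chair.
Chair I (methoxy axial, iodo equatorial): E = 0.67 kcal/mol; chair II (methoxy equatorial, iodo axial): E = 0.48 kcal/mol.
ΔG = 0.19 kcal/mol between the two chairs.
K = exp(ΔG/RT) with R = 1.987×10⁻³ kcal mol⁻¹ K⁻¹ and T = 300 K gives K ≈ 1.38.
Fraction in the lower-energy chair = K/(K+1) = 57.9%.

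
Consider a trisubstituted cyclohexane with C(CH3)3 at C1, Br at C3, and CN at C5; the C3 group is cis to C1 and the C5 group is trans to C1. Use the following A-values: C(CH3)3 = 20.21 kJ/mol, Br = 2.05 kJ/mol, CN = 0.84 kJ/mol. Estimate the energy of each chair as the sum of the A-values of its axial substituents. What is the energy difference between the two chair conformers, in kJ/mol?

Chair I (tert-butyl axial, bromo axial, cyano equatorial): E = 22.26 kJ/mol.
Chair II (tert-butyl equatorial, bromo equatorial, cyano axial): E = 0.84 kJ/mol.
ΔE = 22.26 − 0.84 = 21.42 kJ/mol; chair II is more stable.

21.42 kJ/mol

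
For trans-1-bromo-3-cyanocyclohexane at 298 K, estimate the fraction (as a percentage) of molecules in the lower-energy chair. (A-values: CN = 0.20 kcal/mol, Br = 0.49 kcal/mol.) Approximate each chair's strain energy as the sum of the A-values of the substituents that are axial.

62.0%

C1 and C3 have the same parity, so for the trans isomer the two substituents are one axial and one equatorial in each chair.
Chair I (cyano axial, bromo equatorial): E = 0.20 kcal/mol; chair II (cyano equatorial, bromo axial): E = 0.49 kcal/mol.
ΔG = 0.29 kcal/mol between the two chairs.
K = exp(ΔG/RT) with R = 1.987×10⁻³ kcal mol⁻¹ K⁻¹ and T = 298 K gives K ≈ 1.63.
Fraction in the lower-energy chair = K/(K+1) = 62.0%.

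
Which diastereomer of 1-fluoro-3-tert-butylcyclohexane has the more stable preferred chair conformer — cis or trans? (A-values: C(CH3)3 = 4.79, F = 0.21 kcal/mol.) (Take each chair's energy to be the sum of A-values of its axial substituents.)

cis

At 1,3 positions (parity same): cis → (e,e or a,a); trans → (a,e or e,a).
Best chair for cis: E = 0.00 kcal/mol; best chair for trans: E = 0.21 kcal/mol.
The cis isomer is lower by 0.21 kcal/mol.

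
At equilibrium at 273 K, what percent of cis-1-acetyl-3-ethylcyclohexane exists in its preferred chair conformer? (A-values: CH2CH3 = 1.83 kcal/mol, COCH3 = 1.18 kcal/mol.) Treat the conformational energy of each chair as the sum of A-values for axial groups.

C1 and C3 have the same parity, so for the cis isomer the two substituents are e,e in one chair and a,a in the other.
Chair I (ethyl axial, acetyl axial): E = 3.01 kcal/mol; chair II (ethyl equatorial, acetyl equatorial): E = 0.00 kcal/mol.
ΔG = 3.01 kcal/mol between the two chairs.
K = exp(ΔG/RT) with R = 1.987×10⁻³ kcal mol⁻¹ K⁻¹ and T = 273 K gives K ≈ 257.
Fraction in the lower-energy chair = K/(K+1) = 99.6%.

99.6%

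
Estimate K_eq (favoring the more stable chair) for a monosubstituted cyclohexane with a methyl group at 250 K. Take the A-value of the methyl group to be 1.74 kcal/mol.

One chair has the methyl group axial (E = 1.74 kcal/mol) and the other has it equatorial (E = 0).
ΔG = 1.74 kcal/mol between the two chairs.
K = exp(ΔG/RT) with R = 1.987×10⁻³ kcal mol⁻¹ K⁻¹ and T = 250 K gives K ≈ 33.2.

K ≈ 33.2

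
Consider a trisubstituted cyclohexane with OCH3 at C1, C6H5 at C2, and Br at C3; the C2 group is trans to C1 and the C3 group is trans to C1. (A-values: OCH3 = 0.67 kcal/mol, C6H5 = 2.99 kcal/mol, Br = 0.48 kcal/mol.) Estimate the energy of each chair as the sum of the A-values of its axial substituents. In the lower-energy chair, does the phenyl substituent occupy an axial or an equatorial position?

Chair I (methoxy axial, phenyl axial, bromo equatorial): E = 3.66 kcal/mol.
Chair II (methoxy equatorial, phenyl equatorial, bromo axial): E = 0.48 kcal/mol.
Chair II is the more stable (lower-energy) conformer, and in that chair the phenyl group is equatorial.

equatorial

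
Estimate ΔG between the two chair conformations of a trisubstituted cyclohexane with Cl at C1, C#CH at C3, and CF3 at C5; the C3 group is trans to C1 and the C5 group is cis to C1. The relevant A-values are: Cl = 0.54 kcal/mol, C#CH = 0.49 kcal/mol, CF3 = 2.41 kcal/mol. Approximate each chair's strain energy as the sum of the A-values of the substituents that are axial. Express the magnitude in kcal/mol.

2.46 kcal/mol

Chair I (chloro axial, ethynyl equatorial, trifluoromethyl axial): E = 2.95 kcal/mol.
Chair II (chloro equatorial, ethynyl axial, trifluoromethyl equatorial): E = 0.49 kcal/mol.
ΔE = 2.95 − 0.49 = 2.46 kcal/mol; chair II is more stable.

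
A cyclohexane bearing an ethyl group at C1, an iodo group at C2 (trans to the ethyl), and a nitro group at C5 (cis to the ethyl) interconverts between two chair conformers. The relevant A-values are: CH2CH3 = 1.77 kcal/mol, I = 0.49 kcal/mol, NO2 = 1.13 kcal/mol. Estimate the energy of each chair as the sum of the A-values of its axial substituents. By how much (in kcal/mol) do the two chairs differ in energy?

3.39 kcal/mol

Chair I (ethyl axial, iodo axial, nitro axial): E = 3.39 kcal/mol.
Chair II (ethyl equatorial, iodo equatorial, nitro equatorial): E = 0.00 kcal/mol.
ΔE = 3.39 − 0.00 = 3.39 kcal/mol; chair II is more stable.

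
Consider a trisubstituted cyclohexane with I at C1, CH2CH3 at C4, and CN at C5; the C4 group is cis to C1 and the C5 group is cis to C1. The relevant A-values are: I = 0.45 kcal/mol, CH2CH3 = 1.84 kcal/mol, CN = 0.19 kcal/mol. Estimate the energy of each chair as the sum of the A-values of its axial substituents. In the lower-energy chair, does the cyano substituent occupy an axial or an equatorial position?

Chair I (iodo axial, ethyl equatorial, cyano axial): E = 0.64 kcal/mol.
Chair II (iodo equatorial, ethyl axial, cyano equatorial): E = 1.84 kcal/mol.
Chair I is the more stable (lower-energy) conformer, and in that chair the cyano group is axial.

axial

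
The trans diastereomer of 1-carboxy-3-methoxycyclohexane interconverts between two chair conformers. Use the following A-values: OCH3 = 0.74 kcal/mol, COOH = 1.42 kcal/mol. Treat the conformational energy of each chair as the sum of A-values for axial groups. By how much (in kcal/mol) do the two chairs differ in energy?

0.68 kcal/mol

C1 and C3 have the same parity, so for the trans isomer the two substituents are one axial and one equatorial in each chair.
Chair I (methoxy axial, carboxyl equatorial): E = 0.74 kcal/mol.
Chair II (methoxy equatorial, carboxyl axial): E = 1.42 kcal/mol.
ΔE = 1.42 − 0.74 = 0.68 kcal/mol; chair I is more stable.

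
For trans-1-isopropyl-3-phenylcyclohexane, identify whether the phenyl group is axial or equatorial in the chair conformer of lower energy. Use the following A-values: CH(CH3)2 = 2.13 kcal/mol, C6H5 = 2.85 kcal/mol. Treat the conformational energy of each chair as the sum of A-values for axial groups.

equatorial

C1 and C3 have the same parity, so for the trans isomer the two substituents are one axial and one equatorial in each chair.
Chair I (isopropyl axial, phenyl equatorial): E = 2.13 kcal/mol.
Chair II (isopropyl equatorial, phenyl axial): E = 2.85 kcal/mol.
Chair I is the more stable (lower-energy) conformer, and in that chair the phenyl group is equatorial.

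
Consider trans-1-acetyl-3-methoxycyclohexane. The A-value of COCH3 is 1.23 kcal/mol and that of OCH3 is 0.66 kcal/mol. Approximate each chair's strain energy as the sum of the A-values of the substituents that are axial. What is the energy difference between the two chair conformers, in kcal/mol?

0.57 kcal/mol

C1 and C3 have the same parity, so for the trans isomer the two substituents are one axial and one equatorial in each chair.
Chair I (acetyl axial, methoxy equatorial): E = 1.23 kcal/mol.
Chair II (acetyl equatorial, methoxy axial): E = 0.66 kcal/mol.
ΔE = 1.23 − 0.66 = 0.57 kcal/mol; chair II is more stable.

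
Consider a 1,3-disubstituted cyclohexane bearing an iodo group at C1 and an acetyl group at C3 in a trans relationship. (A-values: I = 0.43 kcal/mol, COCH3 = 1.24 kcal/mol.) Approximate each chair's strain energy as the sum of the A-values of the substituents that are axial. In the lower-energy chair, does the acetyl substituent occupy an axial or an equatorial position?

equatorial

C1 and C3 have the same parity, so for the trans isomer the two substituents are one axial and one equatorial in each chair.
Chair I (iodo axial, acetyl equatorial): E = 0.43 kcal/mol.
Chair II (iodo equatorial, acetyl axial): E = 1.24 kcal/mol.
Chair I is the more stable (lower-energy) conformer, and in that chair the acetyl group is equatorial.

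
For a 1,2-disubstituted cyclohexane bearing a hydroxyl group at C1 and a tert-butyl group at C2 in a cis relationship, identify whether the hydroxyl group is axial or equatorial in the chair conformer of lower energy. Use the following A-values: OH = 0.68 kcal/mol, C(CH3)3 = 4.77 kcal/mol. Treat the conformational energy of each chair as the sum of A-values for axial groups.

C1 and C2 have opposite parity, so for the cis isomer the two substituents are one axial and one equatorial in each chair.
Chair I (hydroxyl axial, tert-butyl equatorial): E = 0.68 kcal/mol.
Chair II (hydroxyl equatorial, tert-butyl axial): E = 4.77 kcal/mol.
Chair I is the more stable (lower-energy) conformer, and in that chair the hydroxyl group is axial.

axial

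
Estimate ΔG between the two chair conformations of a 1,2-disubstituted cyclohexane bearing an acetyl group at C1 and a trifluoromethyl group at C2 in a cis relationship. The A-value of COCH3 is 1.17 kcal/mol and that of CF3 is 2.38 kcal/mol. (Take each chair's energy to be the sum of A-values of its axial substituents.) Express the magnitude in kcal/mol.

1.21 kcal/mol

C1 and C2 have opposite parity, so for the cis isomer the two substituents are one axial and one equatorial in each chair.
Chair I (acetyl axial, trifluoromethyl equatorial): E = 1.17 kcal/mol.
Chair II (acetyl equatorial, trifluoromethyl axial): E = 2.38 kcal/mol.
ΔE = 2.38 − 1.17 = 1.21 kcal/mol; chair I is more stable.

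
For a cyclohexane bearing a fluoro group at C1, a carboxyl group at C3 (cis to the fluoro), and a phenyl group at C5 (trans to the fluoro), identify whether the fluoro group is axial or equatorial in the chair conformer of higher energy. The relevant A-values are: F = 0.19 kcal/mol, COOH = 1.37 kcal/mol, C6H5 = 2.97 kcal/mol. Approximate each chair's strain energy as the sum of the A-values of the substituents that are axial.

equatorial

Chair I (fluoro axial, carboxyl axial, phenyl equatorial): E = 1.56 kcal/mol.
Chair II (fluoro equatorial, carboxyl equatorial, phenyl axial): E = 2.97 kcal/mol.
Chair II is the less stable (higher-energy) conformer, and in that chair the fluoro group is equatorial.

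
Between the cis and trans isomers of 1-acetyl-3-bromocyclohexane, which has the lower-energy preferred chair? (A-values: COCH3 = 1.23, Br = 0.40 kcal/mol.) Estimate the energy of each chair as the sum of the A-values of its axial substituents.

At 1,3 positions (parity same): cis → (e,e or a,a); trans → (a,e or e,a).
Best chair for cis: E = 0.00 kcal/mol; best chair for trans: E = 0.40 kcal/mol.
The cis isomer is lower by 0.40 kcal/mol.

cis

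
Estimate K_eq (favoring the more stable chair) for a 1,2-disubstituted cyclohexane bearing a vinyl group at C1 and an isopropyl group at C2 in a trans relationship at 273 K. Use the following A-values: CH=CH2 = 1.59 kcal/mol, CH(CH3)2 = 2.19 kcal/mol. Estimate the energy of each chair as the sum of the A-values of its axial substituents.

C1 and C2 have opposite parity, so for the trans isomer the two substituents are e,e in one chair and a,a in the other.
Chair I (vinyl axial, isopropyl axial): E = 3.78 kcal/mol; chair II (vinyl equatorial, isopropyl equatorial): E = 0.00 kcal/mol.
ΔG = 3.78 kcal/mol between the two chairs.
K = exp(ΔG/RT) with R = 1.987×10⁻³ kcal mol⁻¹ K⁻¹ and T = 273 K gives K ≈ 1.06e+03.

K ≈ 1062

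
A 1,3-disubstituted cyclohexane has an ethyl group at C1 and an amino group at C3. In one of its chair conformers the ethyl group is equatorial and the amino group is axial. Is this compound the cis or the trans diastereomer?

trans

C1 and C3 have the same parity, so their axial bonds point in the same direction.
With same-parity carbons, two substituents on the same face are both axial or both equatorial; opposite faces give one of each.
Here the groups are equatorial/axial → opposite face → trans.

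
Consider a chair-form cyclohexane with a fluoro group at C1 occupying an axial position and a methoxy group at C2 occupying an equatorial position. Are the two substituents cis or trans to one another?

C1 and C2 have opposite parity, so their axial bonds point in opposite directions.
With opposite-parity carbons, two substituents on the same face are one axial and one equatorial; opposite faces give both axial or both equatorial.
Here the groups are axial/equatorial → same face → cis.

cis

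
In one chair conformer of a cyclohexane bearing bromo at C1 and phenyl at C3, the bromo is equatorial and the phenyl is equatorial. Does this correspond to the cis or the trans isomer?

C1 and C3 have the same parity, so their axial bonds point in the same direction.
With same-parity carbons, two substituents on the same face are both axial or both equatorial; opposite faces give one of each.
Here the groups are equatorial/equatorial → same face → cis.

cis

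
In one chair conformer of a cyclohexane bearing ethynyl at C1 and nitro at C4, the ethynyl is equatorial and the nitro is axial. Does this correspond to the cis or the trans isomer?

cis

C1 and C4 have opposite parity, so their axial bonds point in opposite directions.
With opposite-parity carbons, two substituents on the same face are one axial and one equatorial; opposite faces give both axial or both equatorial.
Here the groups are equatorial/axial → same face → cis.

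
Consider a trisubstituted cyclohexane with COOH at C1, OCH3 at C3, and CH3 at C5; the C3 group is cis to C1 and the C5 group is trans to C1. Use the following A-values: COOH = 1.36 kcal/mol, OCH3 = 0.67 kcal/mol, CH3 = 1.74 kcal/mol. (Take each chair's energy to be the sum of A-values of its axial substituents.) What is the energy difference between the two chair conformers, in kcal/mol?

0.29 kcal/mol

Chair I (carboxyl axial, methoxy axial, methyl equatorial): E = 2.03 kcal/mol.
Chair II (carboxyl equatorial, methoxy equatorial, methyl axial): E = 1.74 kcal/mol.
ΔE = 2.03 − 1.74 = 0.29 kcal/mol; chair II is more stable.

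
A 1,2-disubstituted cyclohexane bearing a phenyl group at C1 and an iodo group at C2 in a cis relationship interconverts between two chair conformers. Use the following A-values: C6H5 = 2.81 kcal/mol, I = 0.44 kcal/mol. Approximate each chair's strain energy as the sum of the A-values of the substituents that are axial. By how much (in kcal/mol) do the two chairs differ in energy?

C1 and C2 have opposite parity, so for the cis isomer the two substituents are one axial and one equatorial in each chair.
Chair I (phenyl axial, iodo equatorial): E = 2.81 kcal/mol.
Chair II (phenyl equatorial, iodo axial): E = 0.44 kcal/mol.
ΔE = 2.81 − 0.44 = 2.37 kcal/mol; chair II is more stable.

2.37 kcal/mol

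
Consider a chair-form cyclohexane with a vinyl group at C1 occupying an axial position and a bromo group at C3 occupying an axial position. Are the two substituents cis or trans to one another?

cis

C1 and C3 have the same parity, so their axial bonds point in the same direction.
With same-parity carbons, two substituents on the same face are both axial or both equatorial; opposite faces give one of each.
Here the groups are axial/axial → same face → cis.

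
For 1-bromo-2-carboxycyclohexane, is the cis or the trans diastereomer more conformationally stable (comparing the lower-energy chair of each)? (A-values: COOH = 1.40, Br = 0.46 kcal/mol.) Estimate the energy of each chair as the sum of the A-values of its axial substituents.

trans

At 1,2 positions (parity opposite): cis → (a,e or e,a); trans → (e,e or a,a).
Best chair for cis: E = 0.46 kcal/mol; best chair for trans: E = 0.00 kcal/mol.
The trans isomer is lower by 0.46 kcal/mol.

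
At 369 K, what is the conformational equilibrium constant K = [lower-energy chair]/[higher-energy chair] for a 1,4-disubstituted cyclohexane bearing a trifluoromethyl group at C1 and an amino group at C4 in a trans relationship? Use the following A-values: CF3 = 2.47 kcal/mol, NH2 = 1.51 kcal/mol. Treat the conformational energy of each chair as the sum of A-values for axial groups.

K ≈ 228

C1 and C4 have opposite parity, so for the trans isomer the two substituents are e,e in one chair and a,a in the other.
Chair I (trifluoromethyl axial, amino axial): E = 3.98 kcal/mol; chair II (trifluoromethyl equatorial, amino equatorial): E = 0.00 kcal/mol.
ΔG = 3.98 kcal/mol between the two chairs.
K = exp(ΔG/RT) with R = 1.987×10⁻³ kcal mol⁻¹ K⁻¹ and T = 369 K gives K ≈ 228.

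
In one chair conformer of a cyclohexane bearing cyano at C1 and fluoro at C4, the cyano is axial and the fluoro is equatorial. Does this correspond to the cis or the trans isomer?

cis

C1 and C4 have opposite parity, so their axial bonds point in opposite directions.
With opposite-parity carbons, two substituents on the same face are one axial and one equatorial; opposite faces give both axial or both equatorial.
Here the groups are axial/equatorial → same face → cis.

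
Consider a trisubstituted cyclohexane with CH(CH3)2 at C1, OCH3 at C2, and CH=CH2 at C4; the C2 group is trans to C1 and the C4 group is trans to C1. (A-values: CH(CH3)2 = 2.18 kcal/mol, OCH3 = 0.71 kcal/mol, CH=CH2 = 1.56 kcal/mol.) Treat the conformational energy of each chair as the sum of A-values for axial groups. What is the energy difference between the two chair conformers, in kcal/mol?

Chair I (isopropyl axial, methoxy axial, vinyl axial): E = 4.45 kcal/mol.
Chair II (isopropyl equatorial, methoxy equatorial, vinyl equatorial): E = 0.00 kcal/mol.
ΔE = 4.45 − 0.00 = 4.45 kcal/mol; chair II is more stable.

4.45 kcal/mol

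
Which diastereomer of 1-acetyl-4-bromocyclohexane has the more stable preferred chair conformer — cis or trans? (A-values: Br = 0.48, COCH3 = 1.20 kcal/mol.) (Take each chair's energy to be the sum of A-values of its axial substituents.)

At 1,4 positions (parity opposite): cis → (a,e or e,a); trans → (e,e or a,a).
Best chair for cis: E = 0.48 kcal/mol; best chair for trans: E = 0.00 kcal/mol.
The trans isomer is lower by 0.48 kcal/mol.

trans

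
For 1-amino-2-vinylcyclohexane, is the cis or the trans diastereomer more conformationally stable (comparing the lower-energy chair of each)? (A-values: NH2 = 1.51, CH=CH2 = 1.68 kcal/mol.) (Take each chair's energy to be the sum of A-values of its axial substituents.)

At 1,2 positions (parity opposite): cis → (a,e or e,a); trans → (e,e or a,a).
Best chair for cis: E = 1.51 kcal/mol; best chair for trans: E = 0.00 kcal/mol.
The trans isomer is lower by 1.51 kcal/mol.

trans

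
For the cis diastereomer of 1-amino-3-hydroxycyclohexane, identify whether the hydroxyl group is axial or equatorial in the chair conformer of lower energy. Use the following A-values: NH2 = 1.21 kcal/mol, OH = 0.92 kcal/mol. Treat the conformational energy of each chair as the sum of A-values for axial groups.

C1 and C3 have the same parity, so for the cis isomer the two substituents are e,e in one chair and a,a in the other.
Chair I (amino axial, hydroxyl axial): E = 2.13 kcal/mol.
Chair II (amino equatorial, hydroxyl equatorial): E = 0.00 kcal/mol.
Chair II is the more stable (lower-energy) conformer, and in that chair the hydroxyl group is equatorial.

equatorial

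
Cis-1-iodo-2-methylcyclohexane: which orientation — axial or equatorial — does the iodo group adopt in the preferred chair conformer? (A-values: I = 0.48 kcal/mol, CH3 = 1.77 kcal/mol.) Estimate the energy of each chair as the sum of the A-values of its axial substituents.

C1 and C2 have opposite parity, so for the cis isomer the two substituents are one axial and one equatorial in each chair.
Chair I (iodo axial, methyl equatorial): E = 0.48 kcal/mol.
Chair II (iodo equatorial, methyl axial): E = 1.77 kcal/mol.
Chair I is the more stable (lower-energy) conformer, and in that chair the iodo group is axial.

axial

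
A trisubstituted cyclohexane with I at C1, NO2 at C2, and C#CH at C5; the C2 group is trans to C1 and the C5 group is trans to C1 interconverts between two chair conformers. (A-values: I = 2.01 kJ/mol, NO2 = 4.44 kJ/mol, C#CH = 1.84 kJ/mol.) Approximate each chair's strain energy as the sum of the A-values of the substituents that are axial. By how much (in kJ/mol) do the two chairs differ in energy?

Chair I (iodo axial, nitro axial, ethynyl equatorial): E = 6.45 kJ/mol.
Chair II (iodo equatorial, nitro equatorial, ethynyl axial): E = 1.84 kJ/mol.
ΔE = 6.45 − 1.84 = 4.61 kJ/mol; chair II is more stable.

4.61 kJ/mol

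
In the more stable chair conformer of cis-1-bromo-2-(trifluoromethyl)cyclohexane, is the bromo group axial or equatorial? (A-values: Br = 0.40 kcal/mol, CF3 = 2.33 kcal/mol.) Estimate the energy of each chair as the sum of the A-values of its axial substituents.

C1 and C2 have opposite parity, so for the cis isomer the two substituents are one axial and one equatorial in each chair.
Chair I (bromo axial, trifluoromethyl equatorial): E = 0.40 kcal/mol.
Chair II (bromo equatorial, trifluoromethyl axial): E = 2.33 kcal/mol.
Chair I is the more stable (lower-energy) conformer, and in that chair the bromo group is axial.

axial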